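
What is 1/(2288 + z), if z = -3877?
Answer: -1/1589 ≈ -0.00062933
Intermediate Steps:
1/(2288 + z) = 1/(2288 - 3877) = 1/(-1589) = -1/1589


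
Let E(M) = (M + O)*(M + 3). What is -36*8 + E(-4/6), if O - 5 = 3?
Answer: -2438/9 ≈ -270.89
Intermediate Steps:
O = 8 (O = 5 + 3 = 8)
E(M) = (3 + M)*(8 + M) (E(M) = (M + 8)*(M + 3) = (8 + M)*(3 + M) = (3 + M)*(8 + M))
-36*8 + E(-4/6) = -36*8 + (24 + (-4/6)**2 + 11*(-4/6)) = -288 + (24 + (-4*1/6)**2 + 11*(-4*1/6)) = -288 + (24 + (-2/3)**2 + 11*(-2/3)) = -288 + (24 + 4/9 - 22/3) = -288 + 154/9 = -2438/9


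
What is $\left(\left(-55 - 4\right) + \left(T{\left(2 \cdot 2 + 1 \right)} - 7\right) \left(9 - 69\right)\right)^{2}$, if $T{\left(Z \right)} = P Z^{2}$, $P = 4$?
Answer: $31798321$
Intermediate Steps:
$T{\left(Z \right)} = 4 Z^{2}$
$\left(\left(-55 - 4\right) + \left(T{\left(2 \cdot 2 + 1 \right)} - 7\right) \left(9 - 69\right)\right)^{2} = \left(\left(-55 - 4\right) + \left(4 \left(2 \cdot 2 + 1\right)^{2} - 7\right) \left(9 - 69\right)\right)^{2} = \left(-59 + \left(4 \left(4 + 1\right)^{2} - 7\right) \left(-60\right)\right)^{2} = \left(-59 + \left(4 \cdot 5^{2} - 7\right) \left(-60\right)\right)^{2} = \left(-59 + \left(4 \cdot 25 - 7\right) \left(-60\right)\right)^{2} = \left(-59 + \left(100 - 7\right) \left(-60\right)\right)^{2} = \left(-59 + 93 \left(-60\right)\right)^{2} = \left(-59 - 5580\right)^{2} = \left(-5639\right)^{2} = 31798321$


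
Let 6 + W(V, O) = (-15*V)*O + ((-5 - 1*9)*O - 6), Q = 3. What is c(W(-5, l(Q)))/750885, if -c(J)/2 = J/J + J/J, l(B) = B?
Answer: -4/750885 ≈ -5.3270e-6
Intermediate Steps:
W(V, O) = -12 - 14*O - 15*O*V (W(V, O) = -6 + ((-15*V)*O + ((-5 - 1*9)*O - 6)) = -6 + (-15*O*V + ((-5 - 9)*O - 6)) = -6 + (-15*O*V + (-14*O - 6)) = -6 + (-15*O*V + (-6 - 14*O)) = -6 + (-6 - 14*O - 15*O*V) = -12 - 14*O - 15*O*V)
c(J) = -4 (c(J) = -2*(J/J + J/J) = -2*(1 + 1) = -2*2 = -4)
c(W(-5, l(Q)))/750885 = -4/750885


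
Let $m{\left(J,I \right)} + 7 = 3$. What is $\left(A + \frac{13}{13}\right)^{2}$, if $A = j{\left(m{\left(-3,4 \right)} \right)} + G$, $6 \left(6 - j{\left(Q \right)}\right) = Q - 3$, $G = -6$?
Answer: $\frac{169}{36} \approx 4.6944$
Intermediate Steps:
$m{\left(J,I \right)} = -4$ ($m{\left(J,I \right)} = -7 + 3 = -4$)
$j{\left(Q \right)} = \frac{13}{2} - \frac{Q}{6}$ ($j{\left(Q \right)} = 6 - \frac{Q - 3}{6} = 6 - \frac{-3 + Q}{6} = 6 - \left(- \frac{1}{2} + \frac{Q}{6}\right) = \frac{13}{2} - \frac{Q}{6}$)
$A = \frac{7}{6}$ ($A = \left(\frac{13}{2} - - \frac{2}{3}\right) - 6 = \left(\frac{13}{2} + \frac{2}{3}\right) - 6 = \frac{43}{6} - 6 = \frac{7}{6} \approx 1.1667$)
$\left(A + \frac{13}{13}\right)^{2} = \left(\frac{7}{6} + \frac{13}{13}\right)^{2} = \left(\frac{7}{6} + 13 \cdot \frac{1}{13}\right)^{2} = \left(\frac{7}{6} + 1\right)^{2} = \left(\frac{13}{6}\right)^{2} = \frac{169}{36}$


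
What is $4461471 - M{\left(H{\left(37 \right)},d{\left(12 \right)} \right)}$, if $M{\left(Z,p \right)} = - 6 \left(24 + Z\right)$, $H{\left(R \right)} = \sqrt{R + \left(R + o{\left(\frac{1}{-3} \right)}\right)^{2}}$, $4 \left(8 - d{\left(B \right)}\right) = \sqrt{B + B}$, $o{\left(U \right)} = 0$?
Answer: $4461615 + 6 \sqrt{1406} \approx 4.4618 \cdot 10^{6}$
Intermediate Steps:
$d{\left(B \right)} = 8 - \frac{\sqrt{2} \sqrt{B}}{4}$ ($d{\left(B \right)} = 8 - \frac{\sqrt{B + B}}{4} = 8 - \frac{\sqrt{2 B}}{4} = 8 - \frac{\sqrt{2} \sqrt{B}}{4}$)
$H{\left(R \right)} = \sqrt{R + R^{2}}$ ($H{\left(R \right)} = \sqrt{R + \left(R + 0\right)^{2}} = \sqrt{R + R^{2}}$)
$M{\left(Z,p \right)} = -144 - 6 Z$
$4461471 - M{\left(H{\left(37 \right)},d{\left(12 \right)} \right)} = 4461471 - \left(-144 - 6 \sqrt{37 \left(1 + 37\right)}\right) = 4461471 - \left(-144 - 6 \sqrt{37 \cdot 38}\right) = 4461471 - \left(-144 - 6 \sqrt{1406}\right) = 4461471 + \left(144 + 6 \sqrt{1406}\right) = 4461615 + 6 \sqrt{1406}$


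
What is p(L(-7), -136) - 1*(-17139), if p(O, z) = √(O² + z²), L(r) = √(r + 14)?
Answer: 17139 + √18503 ≈ 17275.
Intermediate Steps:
L(r) = √(14 + r)
p(L(-7), -136) - 1*(-17139) = √((√(14 - 7))² + (-136)²) - 1*(-17139) = √((√7)² + 18496) + 17139 = √(7 + 18496) + 17139 = √18503 + 17139 = 17139 + √18503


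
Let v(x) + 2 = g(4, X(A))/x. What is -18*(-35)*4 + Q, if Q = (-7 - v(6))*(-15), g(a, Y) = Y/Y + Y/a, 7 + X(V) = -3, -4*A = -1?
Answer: 10365/4 ≈ 2591.3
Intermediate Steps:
A = ¼ (A = -¼*(-1) = ¼ ≈ 0.25000)
X(V) = -10 (X(V) = -7 - 3 = -10)
g(a, Y) = 1 + Y/a
v(x) = -2 - 3/(2*x) (v(x) = -2 + ((-10 + 4)/4)/x = -2 + ((¼)*(-6))/x = -2 - 3/(2*x))
Q = 285/4 (Q = (-7 - (-2 - 3/2/6))*(-15) = (-7 - (-2 - 3/2*⅙))*(-15) = (-7 - (-2 - ¼))*(-15) = (-7 - 1*(-9/4))*(-15) = (-7 + 9/4)*(-15) = -19/4*(-15) = 285/4 ≈ 71.250)
-18*(-35)*4 + Q = -18*(-35)*4 + 285/4 = 630*4 + 285/4 = 2520 + 285/4 = 10365/4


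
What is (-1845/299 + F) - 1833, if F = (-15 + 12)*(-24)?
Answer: -528384/299 ≈ -1767.2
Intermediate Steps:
F = 72 (F = -3*(-24) = 72)
(-1845/299 + F) - 1833 = (-1845/299 + 72) - 1833 = 19683/299 - 1833 = -528384/299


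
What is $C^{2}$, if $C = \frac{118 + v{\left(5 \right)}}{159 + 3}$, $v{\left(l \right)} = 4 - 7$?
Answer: $\frac{13225}{26244} \approx 0.50392$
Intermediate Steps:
$v{\left(l \right)} = -3$ ($v{\left(l \right)} = 4 - 7 = -3$)
$C = \frac{115}{162}$ ($C = \frac{118 - 3}{159 + 3} = \frac{115}{162} \approx 0.70988$)
$C^{2} = \left(\frac{115}{162}\right)^{2} = \frac{13225}{26244}$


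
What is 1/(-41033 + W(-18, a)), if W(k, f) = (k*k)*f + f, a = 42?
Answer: -1/27383 ≈ -3.6519e-5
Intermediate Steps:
W(k, f) = f + f*k² (W(k, f) = k²*f + f = f*k² + f = f + f*k²)
1/(-41033 + W(-18, a)) = 1/(-41033 + 42*(1 + (-18)²)) = 1/(-41033 + 42*(1 + 324)) = 1/(-41033 + 42*325) = 1/(-41033 + 13650) = 1/(-27383) = -1/27383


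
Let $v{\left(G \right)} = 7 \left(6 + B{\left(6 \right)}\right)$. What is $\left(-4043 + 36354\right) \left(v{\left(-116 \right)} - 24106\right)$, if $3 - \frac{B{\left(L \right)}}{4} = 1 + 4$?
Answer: $-779341320$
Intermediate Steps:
$B{\left(L \right)} = -8$ ($B{\left(L \right)} = 12 - 4 \left(1 + 4\right) = 12 - 20 = -8$)
$v{\left(G \right)} = -14$ ($v{\left(G \right)} = 7 \left(6 - 8\right) = 7 \left(-2\right) = -14$)
$\left(-4043 + 36354\right) \left(v{\left(-116 \right)} - 24106\right) = \left(-4043 + 36354\right) \left(-14 - 24106\right) = 32311 \left(-24120\right) = -779341320$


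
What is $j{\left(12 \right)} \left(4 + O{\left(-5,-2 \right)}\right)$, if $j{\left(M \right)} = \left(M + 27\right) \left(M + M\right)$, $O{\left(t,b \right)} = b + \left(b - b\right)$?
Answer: $1872$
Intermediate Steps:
$O{\left(t,b \right)} = b$ ($O{\left(t,b \right)} = b + 0 = b$)
$j{\left(M \right)} = 2 M \left(27 + M\right)$ ($j{\left(M \right)} = \left(27 + M\right) 2 M = 2 M \left(27 + M\right)$)
$j{\left(12 \right)} \left(4 + O{\left(-5,-2 \right)}\right) = 2 \cdot 12 \left(27 + 12\right) \left(4 - 2\right) = 2 \cdot 12 \cdot 39 \cdot 2 = 936 \cdot 2 = 1872$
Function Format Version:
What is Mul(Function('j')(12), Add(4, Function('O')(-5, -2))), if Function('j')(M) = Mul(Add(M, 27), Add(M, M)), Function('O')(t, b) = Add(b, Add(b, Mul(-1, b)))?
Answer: 1872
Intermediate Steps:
Function('O')(t, b) = b (Function('O')(t, b) = Add(b, 0) = b)
Function('j')(M) = Mul(2, M, Add(27, M)) (Function('j')(M) = Mul(Add(27, M), Mul(2, M)) = Mul(2, M, Add(27, M)))
Mul(Function('j')(12), Add(4, Function('O')(-5, -2))) = Mul(Mul(2, 12, Add(27, 12)), Add(4, -2)) = Mul(Mul(2, 12, 39), 2) = Mul(936, 2) = 1872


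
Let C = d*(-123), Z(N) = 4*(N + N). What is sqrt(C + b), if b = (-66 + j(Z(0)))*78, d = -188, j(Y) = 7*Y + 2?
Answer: 2*sqrt(4533) ≈ 134.66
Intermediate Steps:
Z(N) = 8*N (Z(N) = 4*(2*N) = 8*N)
j(Y) = 2 + 7*Y
C = 23124 (C = -188*(-123) = 23124)
b = -4992 (b = (-66 + (2 + 7*(8*0)))*78 = (-66 + (2 + 7*0))*78 = (-66 + (2 + 0))*78 = (-66 + 2)*78 = -64*78 = -4992)
sqrt(C + b) = sqrt(23124 - 4992) = sqrt(18132) = 2*sqrt(4533)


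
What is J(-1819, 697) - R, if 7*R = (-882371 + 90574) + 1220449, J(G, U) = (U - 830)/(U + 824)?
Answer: -93140089/1521 ≈ -61236.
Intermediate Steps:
J(G, U) = (-830 + U)/(824 + U)
R = 61236 (R = ((-882371 + 90574) + 1220449)/7 = (-791797 + 1220449)/7 = (1/7)*428652 = 61236)
J(-1819, 697) - R = (-830 + 697)/(824 + 697) - 1*61236 = -133/1521 - 61236 = -93140089/1521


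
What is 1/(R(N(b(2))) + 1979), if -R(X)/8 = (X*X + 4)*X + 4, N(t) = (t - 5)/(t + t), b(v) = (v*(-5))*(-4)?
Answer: 512/989353 ≈ 0.00051751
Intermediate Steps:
b(v) = 20*v (b(v) = -5*v*(-4) = 20*v)
N(t) = (-5 + t)/(2*t) (N(t) = (-5 + t)/((2*t)) = (-5 + t)*(1/(2*t)) = (-5 + t)/(2*t))
R(X) = -32 - 8*X*(4 + X**2) (R(X) = -8*((X*X + 4)*X + 4) = -8*((X**2 + 4)*X + 4) = -8*((4 + X**2)*X + 4) = -8*(X*(4 + X**2) + 4) = -8*(4 + X*(4 + X**2)) = -32 - 8*X*(4 + X**2))
1/(R(N(b(2))) + 1979) = 1/((-32 - 16*(-5 + 20*2)/(20*2) - 8*(-5 + 20*2)**3/512000) + 1979) = 1/((-32 - 16*(-5 + 40)/40 - 8*(-5 + 40)**3/512000) + 1979) = 1/((-32 - 16*35/40 - 8*((1/2)*(1/40)*35)**3) + 1979) = 1/((-32 - 32*7/16 - 8*(7/16)**3) + 1979) = 1/((-32 - 14 - 8*343/4096) + 1979) = 1/((-32 - 14 - 343/512) + 1979) = 1/(-23895/512 + 1979) = 1/(989353/512) = 512/989353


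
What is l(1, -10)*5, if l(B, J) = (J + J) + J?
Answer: -150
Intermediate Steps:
l(B, J) = 3*J (l(B, J) = 2*J + J = 3*J)
l(1, -10)*5 = (3*(-10))*5 = -30*5 = -150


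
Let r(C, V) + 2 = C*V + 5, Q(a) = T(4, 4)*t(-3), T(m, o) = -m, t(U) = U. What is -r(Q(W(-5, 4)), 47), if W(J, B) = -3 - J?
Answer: -567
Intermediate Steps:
Q(a) = 12 (Q(a) = -1*4*(-3) = -4*(-3) = 12)
r(C, V) = 3 + C*V (r(C, V) = -2 + (C*V + 5) = -2 + (5 + C*V) = 3 + C*V)
-r(Q(W(-5, 4)), 47) = -(3 + 12*47) = -(3 + 564) = -1*567 = -567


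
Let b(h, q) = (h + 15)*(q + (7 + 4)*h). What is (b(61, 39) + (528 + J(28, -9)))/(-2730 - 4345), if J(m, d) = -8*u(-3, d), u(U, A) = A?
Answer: -10912/1415 ≈ -7.7117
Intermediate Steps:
J(m, d) = -8*d
b(h, q) = (15 + h)*(q + 11*h)
(b(61, 39) + (528 + J(28, -9)))/(-2730 - 4345) = ((11*61² + 15*39 + 165*61 + 61*39) + (528 - 8*(-9)))/(-2730 - 4345) = ((11*3721 + 585 + 10065 + 2379) + (528 + 72))/(-7075) = ((40931 + 585 + 10065 + 2379) + 600)*(-1/7075) = (53960 + 600)*(-1/7075) = 54560*(-1/7075) = -10912/1415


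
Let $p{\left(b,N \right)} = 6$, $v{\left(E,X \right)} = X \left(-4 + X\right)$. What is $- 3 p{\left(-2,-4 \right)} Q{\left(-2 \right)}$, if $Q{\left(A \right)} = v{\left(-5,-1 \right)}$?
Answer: $-90$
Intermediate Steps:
$Q{\left(A \right)} = 5$ ($Q{\left(A \right)} = - (-4 - 1) = \left(-1\right) \left(-5\right) = 5$)
$- 3 p{\left(-2,-4 \right)} Q{\left(-2 \right)} = \left(-3\right) 6 \cdot 5 = \left(-18\right) 5 = -90$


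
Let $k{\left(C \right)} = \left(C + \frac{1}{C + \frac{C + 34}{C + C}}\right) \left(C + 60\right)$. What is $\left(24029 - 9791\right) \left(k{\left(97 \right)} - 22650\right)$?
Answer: $- \frac{285960204414}{2707} \approx -1.0564 \cdot 10^{8}$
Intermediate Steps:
$k{\left(C \right)} = \left(60 + C\right) \left(C + \frac{1}{C + \frac{34 + C}{2 C}}\right)$ ($k{\left(C \right)} = \left(C + \frac{1}{C + \frac{34 + C}{2 C}}\right) \left(60 + C\right) = \left(60 + C\right) \left(C + \frac{1}{C + \frac{34 + C}{2 C}}\right)$)
$\left(24029 - 9791\right) \left(k{\left(97 \right)} - 22650\right) = \left(24029 - 9791\right) \left(\frac{97 \left(2160 + 2 \cdot 97^{3} + 96 \cdot 97 + 121 \cdot 97^{2}\right)}{34 + 97 + 2 \cdot 97^{2}} - 22650\right) = 14238 \left(\frac{97 \left(2160 + 2 \cdot 912673 + 9312 + 121 \cdot 9409\right)}{34 + 97 + 2 \cdot 9409} - 22650\right) = 14238 \left(\frac{97 \left(2160 + 1825346 + 9312 + 1138489\right)}{34 + 97 + 18818} - 22650\right) = 14238 \left(97 \cdot \frac{1}{18949} \cdot 2975307 - 22650\right) = 14238 \left(\frac{288604779}{18949} - 22650\right) = 14238 \left(- \frac{140590071}{18949}\right) = - \frac{285960204414}{2707}$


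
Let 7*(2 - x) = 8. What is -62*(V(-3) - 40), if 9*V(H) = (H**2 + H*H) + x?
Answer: 49352/21 ≈ 2350.1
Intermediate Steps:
x = 6/7 (x = 2 - 1/7*8 = 2 - 8/7 = 6/7 ≈ 0.85714)
V(H) = 2/21 + 2*H**2/9 (V(H) = ((H**2 + H*H) + 6/7)/9 = ((H**2 + H**2) + 6/7)/9 = (2*H**2 + 6/7)/9 = (6/7 + 2*H**2)/9 = 2/21 + 2*H**2/9)
-62*(V(-3) - 40) = -62*((2/21 + (2/9)*(-3)**2) - 40) = -62*((2/21 + (2/9)*9) - 40) = -62*((2/21 + 2) - 40) = -62*(44/21 - 40) = -62*(-796/21) = 49352/21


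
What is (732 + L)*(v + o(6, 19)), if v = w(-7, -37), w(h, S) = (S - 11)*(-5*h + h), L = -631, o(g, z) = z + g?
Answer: -133219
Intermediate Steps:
o(g, z) = g + z
w(h, S) = -4*h*(-11 + S) (w(h, S) = (-11 + S)*(-4*h) = -4*h*(-11 + S))
v = -1344 (v = 4*(-7)*(11 - 1*(-37)) = 4*(-7)*(11 + 37) = 4*(-7)*48 = -1344)
(732 + L)*(v + o(6, 19)) = (732 - 631)*(-1344 + (6 + 19)) = 101*(-1344 + 25) = 101*(-1319) = -133219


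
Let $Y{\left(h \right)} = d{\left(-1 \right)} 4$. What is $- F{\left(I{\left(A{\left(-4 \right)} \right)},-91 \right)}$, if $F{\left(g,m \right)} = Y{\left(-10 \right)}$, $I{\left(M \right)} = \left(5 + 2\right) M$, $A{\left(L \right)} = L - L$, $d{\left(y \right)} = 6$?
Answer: $-24$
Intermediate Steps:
$A{\left(L \right)} = 0$
$I{\left(M \right)} = 7 M$
$Y{\left(h \right)} = 24$ ($Y{\left(h \right)} = 6 \cdot 4 = 24$)
$F{\left(g,m \right)} = 24$
$- F{\left(I{\left(A{\left(-4 \right)} \right)},-91 \right)} = \left(-1\right) 24 = -24$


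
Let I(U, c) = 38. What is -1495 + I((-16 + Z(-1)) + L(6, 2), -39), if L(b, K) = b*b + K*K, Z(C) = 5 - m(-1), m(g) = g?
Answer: -1457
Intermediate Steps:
Z(C) = 6 (Z(C) = 5 - 1*(-1) = 5 + 1 = 6)
L(b, K) = K² + b² (L(b, K) = b² + K² = K² + b²)
-1495 + I((-16 + Z(-1)) + L(6, 2), -39) = -1495 + 38 = -1457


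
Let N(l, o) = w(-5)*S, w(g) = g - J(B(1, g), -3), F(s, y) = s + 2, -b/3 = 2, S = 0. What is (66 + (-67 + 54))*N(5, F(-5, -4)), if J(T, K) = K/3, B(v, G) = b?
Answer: 0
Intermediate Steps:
b = -6 (b = -3*2 = -6)
F(s, y) = 2 + s
B(v, G) = -6
J(T, K) = K/3 (J(T, K) = K*(1/3) = K/3)
w(g) = 1 + g (w(g) = g - (-3)/3 = g - 1*(-1) = g + 1 = 1 + g)
N(l, o) = 0 (N(l, o) = (1 - 5)*0 = -4*0 = 0)
(66 + (-67 + 54))*N(5, F(-5, -4)) = (66 + (-67 + 54))*0 = (66 - 13)*0 = 53*0 = 0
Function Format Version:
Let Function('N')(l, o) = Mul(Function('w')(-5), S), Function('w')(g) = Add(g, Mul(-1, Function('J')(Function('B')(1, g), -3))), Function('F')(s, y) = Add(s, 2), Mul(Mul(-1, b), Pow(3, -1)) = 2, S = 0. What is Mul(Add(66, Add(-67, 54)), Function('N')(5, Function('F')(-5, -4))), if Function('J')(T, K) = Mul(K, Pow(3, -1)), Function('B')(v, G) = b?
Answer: 0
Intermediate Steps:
b = -6 (b = Mul(-3, 2) = -6)
Function('F')(s, y) = Add(2, s)
Function('B')(v, G) = -6
Function('J')(T, K) = Mul(Rational(1, 3), K) (Function('J')(T, K) = Mul(K, Rational(1, 3)) = Mul(Rational(1, 3), K))
Function('w')(g) = Add(1, g) (Function('w')(g) = Add(g, Mul(-1, Mul(Rational(1, 3), -3))) = Add(g, Mul(-1, -1)) = Add(g, 1) = Add(1, g))
Function('N')(l, o) = 0 (Function('N')(l, o) = Mul(Add(1, -5), 0) = Mul(-4, 0) = 0)
Mul(Add(66, Add(-67, 54)), Function('N')(5, Function('F')(-5, -4))) = Mul(Add(66, Add(-67, 54)), 0) = Mul(Add(66, -13), 0) = Mul(53, 0) = 0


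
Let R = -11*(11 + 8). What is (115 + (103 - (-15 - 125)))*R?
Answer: -74822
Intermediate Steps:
R = -209 (R = -11*19 = -209)
(115 + (103 - (-15 - 125)))*R = (115 + (103 - (-15 - 125)))*(-209) = (115 + (103 - 1*(-140)))*(-209) = (115 + (103 + 140))*(-209) = (115 + 243)*(-209) = 358*(-209) = -74822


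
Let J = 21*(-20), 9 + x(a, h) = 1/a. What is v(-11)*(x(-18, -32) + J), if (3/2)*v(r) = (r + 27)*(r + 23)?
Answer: -494272/9 ≈ -54919.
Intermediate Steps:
x(a, h) = -9 + 1/a
v(r) = 2*(23 + r)*(27 + r)/3 (v(r) = 2*((r + 27)*(r + 23))/3 = 2*((27 + r)*(23 + r))/3 = 2*((23 + r)*(27 + r))/3 = 2*(23 + r)*(27 + r)/3)
J = -420
v(-11)*(x(-18, -32) + J) = (414 + (⅔)*(-11)² + (100/3)*(-11))*((-9 + 1/(-18)) - 420) = (414 + (⅔)*121 - 1100/3)*((-9 - 1/18) - 420) = (414 + 242/3 - 1100/3)*(-163/18 - 420) = 128*(-7723/18) = -494272/9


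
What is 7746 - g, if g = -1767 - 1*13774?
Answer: 23287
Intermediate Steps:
g = -15541 (g = -1767 - 13774 = -15541)
7746 - g = 7746 - 1*(-15541) = 7746 + 15541 = 23287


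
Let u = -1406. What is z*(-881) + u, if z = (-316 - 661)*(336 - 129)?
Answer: 178171153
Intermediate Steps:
z = -202239 (z = -977*207 = -202239)
z*(-881) + u = -202239*(-881) - 1406 = 178172559 - 1406 = 178171153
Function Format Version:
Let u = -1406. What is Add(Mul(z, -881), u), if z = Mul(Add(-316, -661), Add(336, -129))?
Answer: 178171153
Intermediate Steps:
z = -202239 (z = Mul(-977, 207) = -202239)
Add(Mul(z, -881), u) = Add(Mul(-202239, -881), -1406) = Add(178172559, -1406) = 178171153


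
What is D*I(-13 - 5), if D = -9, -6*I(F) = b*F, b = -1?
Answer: 27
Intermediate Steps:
I(F) = F/6 (I(F) = -(-1)*F/6 = F/6)
D*I(-13 - 5) = -3*(-13 - 5)/2 = -3*(-18)/2 = -9*(-3) = 27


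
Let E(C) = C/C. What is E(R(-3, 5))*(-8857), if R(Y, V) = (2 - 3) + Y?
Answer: -8857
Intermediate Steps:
R(Y, V) = -1 + Y
E(C) = 1
E(R(-3, 5))*(-8857) = 1*(-8857) = -8857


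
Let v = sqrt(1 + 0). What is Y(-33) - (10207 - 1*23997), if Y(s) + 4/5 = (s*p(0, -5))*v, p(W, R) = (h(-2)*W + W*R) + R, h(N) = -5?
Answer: 69771/5 ≈ 13954.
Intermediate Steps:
p(W, R) = R - 5*W + R*W (p(W, R) = (-5*W + W*R) + R = (-5*W + R*W) + R = R - 5*W + R*W)
v = 1 (v = sqrt(1) = 1)
Y(s) = -4/5 - 5*s (Y(s) = -4/5 + (s*(-5 - 5*0 - 5*0))*1 = -4/5 + (s*(-5 + 0 + 0))*1 = -4/5 + (s*(-5))*1 = -4/5 - 5*s*1 = -4/5 - 5*s)
Y(-33) - (10207 - 1*23997) = (-4/5 - 5*(-33)) - (10207 - 1*23997) = (-4/5 + 165) - (10207 - 23997) = 821/5 - 1*(-13790) = 821/5 + 13790 = 69771/5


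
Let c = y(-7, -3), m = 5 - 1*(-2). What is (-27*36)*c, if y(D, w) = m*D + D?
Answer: 54432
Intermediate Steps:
m = 7 (m = 5 + 2 = 7)
y(D, w) = 8*D (y(D, w) = 7*D + D = 8*D)
c = -56 (c = 8*(-7) = -56)
(-27*36)*c = -27*36*(-56) = -972*(-56) = 54432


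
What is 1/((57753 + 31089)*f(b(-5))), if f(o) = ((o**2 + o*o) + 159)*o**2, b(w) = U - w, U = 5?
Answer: 1/3189427800 ≈ 3.1354e-10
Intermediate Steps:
b(w) = 5 - w
f(o) = o**2*(159 + 2*o**2) (f(o) = ((o**2 + o**2) + 159)*o**2 = (2*o**2 + 159)*o**2 = (159 + 2*o**2)*o**2 = o**2*(159 + 2*o**2))
1/((57753 + 31089)*f(b(-5))) = 1/((57753 + 31089)*(((5 - 1*(-5))**2*(159 + 2*(5 - 1*(-5))**2)))) = 1/(88842*(((5 + 5)**2*(159 + 2*(5 + 5)**2)))) = 1/(88842*((10**2*(159 + 2*10**2)))) = 1/(88842*((100*(159 + 2*100)))) = 1/(88842*((100*(159 + 200)))) = 1/(88842*((100*359))) = (1/88842)/35900 = (1/88842)*(1/35900) = 1/3189427800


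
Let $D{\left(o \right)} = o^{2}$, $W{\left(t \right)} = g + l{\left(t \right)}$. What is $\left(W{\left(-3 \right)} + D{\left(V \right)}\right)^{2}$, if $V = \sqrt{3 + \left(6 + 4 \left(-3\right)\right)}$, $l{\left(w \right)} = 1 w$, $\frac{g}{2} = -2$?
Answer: $100$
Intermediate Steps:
$g = -4$ ($g = 2 \left(-2\right) = -4$)
$l{\left(w \right)} = w$
$W{\left(t \right)} = -4 + t$
$V = i \sqrt{3}$ ($V = \sqrt{3 + \left(6 - 12\right)} = \sqrt{3 - 6} = \sqrt{-3} = i \sqrt{3} \approx 1.732 i$)
$\left(W{\left(-3 \right)} + D{\left(V \right)}\right)^{2} = \left(\left(-4 - 3\right) + \left(i \sqrt{3}\right)^{2}\right)^{2} = \left(-7 - 3\right)^{2} = \left(-10\right)^{2} = 100$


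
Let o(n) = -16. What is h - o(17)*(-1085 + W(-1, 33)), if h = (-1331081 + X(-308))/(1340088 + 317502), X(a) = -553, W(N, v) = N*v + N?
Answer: -4946470499/276265 ≈ -17905.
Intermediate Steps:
W(N, v) = N + N*v
h = -221939/276265 (h = (-1331081 - 553)/(1340088 + 317502) = -1331634/1657590 = -1331634*1/1657590 = -221939/276265 ≈ -0.80336)
h - o(17)*(-1085 + W(-1, 33)) = -221939/276265 - (-16)*(-1085 - (1 + 33)) = -221939/276265 - (-16)*(-1085 - 1*34) = -221939/276265 - (-16)*(-1085 - 34) = -221939/276265 - (-16)*(-1119) = -221939/276265 - 1*17904 = -221939/276265 - 17904 = -4946470499/276265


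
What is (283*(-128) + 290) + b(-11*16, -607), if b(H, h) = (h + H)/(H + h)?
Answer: -35933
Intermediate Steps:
b(H, h) = 1 (b(H, h) = (H + h)/(H + h) = 1)
(283*(-128) + 290) + b(-11*16, -607) = (283*(-128) + 290) + 1 = (-36224 + 290) + 1 = -35934 + 1 = -35933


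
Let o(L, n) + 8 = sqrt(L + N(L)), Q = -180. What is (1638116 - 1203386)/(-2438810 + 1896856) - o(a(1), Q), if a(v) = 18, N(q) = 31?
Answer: 53612/270977 ≈ 0.19785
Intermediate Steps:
o(L, n) = -8 + sqrt(31 + L) (o(L, n) = -8 + sqrt(L + 31) = -8 + sqrt(31 + L))
(1638116 - 1203386)/(-2438810 + 1896856) - o(a(1), Q) = (1638116 - 1203386)/(-2438810 + 1896856) - (-8 + sqrt(31 + 18)) = 434730/(-541954) - (-8 + sqrt(49)) = 434730*(-1/541954) - (-8 + 7) = -217365/270977 - 1*(-1) = -217365/270977 + 1 = 53612/270977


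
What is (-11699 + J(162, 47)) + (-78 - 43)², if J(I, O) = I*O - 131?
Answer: 10425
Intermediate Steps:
J(I, O) = -131 + I*O
(-11699 + J(162, 47)) + (-78 - 43)² = (-11699 + (-131 + 162*47)) + (-78 - 43)² = (-11699 + (-131 + 7614)) + (-121)² = (-11699 + 7483) + 14641 = -4216 + 14641 = 10425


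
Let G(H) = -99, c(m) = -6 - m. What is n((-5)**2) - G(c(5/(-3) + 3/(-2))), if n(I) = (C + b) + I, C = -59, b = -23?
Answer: 42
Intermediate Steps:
n(I) = -82 + I (n(I) = (-59 - 23) + I = -82 + I)
n((-5)**2) - G(c(5/(-3) + 3/(-2))) = (-82 + (-5)**2) - 1*(-99) = (-82 + 25) + 99 = -57 + 99 = 42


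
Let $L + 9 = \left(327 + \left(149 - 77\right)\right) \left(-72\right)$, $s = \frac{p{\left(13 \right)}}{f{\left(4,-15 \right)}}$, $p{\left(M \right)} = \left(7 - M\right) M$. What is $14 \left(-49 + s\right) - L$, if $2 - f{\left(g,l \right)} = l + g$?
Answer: $27967$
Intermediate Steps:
$f{\left(g,l \right)} = 2 - g - l$ ($f{\left(g,l \right)} = 2 - \left(l + g\right) = 2 - \left(g + l\right) = 2 - g - l$)
$p{\left(M \right)} = M \left(7 - M\right)$
$s = -6$ ($s = \frac{13 \left(7 - 13\right)}{2 - 4 - -15} = \frac{13 \left(7 - 13\right)}{2 - 4 + 15} = \frac{13 \left(-6\right)}{13} = \left(-78\right) \frac{1}{13} = -6$)
$L = -28737$ ($L = -9 + \left(327 + \left(149 - 77\right)\right) \left(-72\right) = -9 + \left(327 + 72\right) \left(-72\right) = -9 + 399 \left(-72\right) = -9 - 28728 = -28737$)
$14 \left(-49 + s\right) - L = 14 \left(-49 - 6\right) - -28737 = 14 \left(-55\right) + 28737 = -770 + 28737 = 27967$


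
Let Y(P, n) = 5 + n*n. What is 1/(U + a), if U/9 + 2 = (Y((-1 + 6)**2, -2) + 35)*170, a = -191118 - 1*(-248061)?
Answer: 1/124245 ≈ 8.0486e-6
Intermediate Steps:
Y(P, n) = 5 + n**2
a = 56943 (a = -191118 + 248061 = 56943)
U = 67302 (U = -18 + 9*(((5 + (-2)**2) + 35)*170) = -18 + 9*(((5 + 4) + 35)*170) = -18 + 9*((9 + 35)*170) = -18 + 9*(44*170) = -18 + 9*7480 = -18 + 67320 = 67302)
1/(U + a) = 1/(67302 + 56943) = 1/124245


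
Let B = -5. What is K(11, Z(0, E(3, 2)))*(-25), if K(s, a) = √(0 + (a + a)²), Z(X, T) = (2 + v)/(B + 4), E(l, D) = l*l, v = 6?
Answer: -400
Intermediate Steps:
E(l, D) = l²
Z(X, T) = -8 (Z(X, T) = (2 + 6)/(-5 + 4) = 8/(-1) = 8*(-1) = -8)
K(s, a) = 2*√(a²) (K(s, a) = √(0 + (2*a)²) = √(0 + 4*a²) = √(4*a²) = 2*√(a²))
K(11, Z(0, E(3, 2)))*(-25) = (2*√((-8)²))*(-25) = (2*√64)*(-25) = (2*8)*(-25) = 16*(-25) = -400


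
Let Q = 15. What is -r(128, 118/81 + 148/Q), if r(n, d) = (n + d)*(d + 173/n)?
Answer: -18538000549/10497600 ≈ -1765.9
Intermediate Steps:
r(n, d) = (d + n)*(d + 173/n)
-r(128, 118/81 + 148/Q) = -(173 + (118/81 + 148/15)² + (118/81 + 148/15)*128 + 173*(118/81 + 148/15)/128) = -(173 + (118*(1/81) + 148*(1/15))² + (118*(1/81) + 148*(1/15))*128 + 173*(118*(1/81) + 148*(1/15))*(1/128)) = -(173 + (118/81 + 148/15)² + (118/81 + 148/15)*128 + 173*(118/81 + 148/15)*(1/128)) = -(173 + (4586/405)² + (4586/405)*128 + 173*(4586/405)*(1/128)) = -(173 + 21031396/164025 + 587008/405 + 396689/25920) = -1*18538000549/10497600 = -18538000549/10497600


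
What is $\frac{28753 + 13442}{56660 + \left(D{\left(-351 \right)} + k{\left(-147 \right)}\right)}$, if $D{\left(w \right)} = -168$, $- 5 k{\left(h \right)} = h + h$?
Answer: $\frac{210975}{282754} \approx 0.74614$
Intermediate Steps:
$k{\left(h \right)} = - \frac{2 h}{5}$ ($k{\left(h \right)} = - \frac{h + h}{5} = - \frac{2 h}{5}$)
$\frac{28753 + 13442}{56660 + \left(D{\left(-351 \right)} + k{\left(-147 \right)}\right)} = \frac{28753 + 13442}{56660 - \frac{546}{5}} = \frac{42195}{56660 + \left(-168 + \frac{294}{5}\right)} = \frac{42195}{56660 - \frac{546}{5}} = \frac{42195}{\frac{282754}{5}} = 42195 \cdot \frac{5}{282754} = \frac{210975}{282754}$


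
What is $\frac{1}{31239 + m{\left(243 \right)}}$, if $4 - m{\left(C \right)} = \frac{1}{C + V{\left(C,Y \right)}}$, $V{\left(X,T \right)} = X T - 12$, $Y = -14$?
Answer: $\frac{3171}{99071554} \approx 3.2007 \cdot 10^{-5}$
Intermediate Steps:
$V{\left(X,T \right)} = -12 + T X$ ($V{\left(X,T \right)} = T X - 12 = -12 + T X$)
$m{\left(C \right)} = 4 - \frac{1}{-12 - 13 C}$ ($m{\left(C \right)} = 4 - \frac{1}{C - \left(12 + 14 C\right)} = 4 - \frac{1}{-12 - 13 C}$)
$\frac{1}{31239 + m{\left(243 \right)}} = \frac{1}{31239 + \frac{49 + 52 \cdot 243}{12 + 13 \cdot 243}} = \frac{1}{31239 + \frac{49 + 12636}{12 + 3159}} = \frac{1}{31239 + \frac{1}{3171} \cdot 12685} = \frac{1}{31239 + \frac{12685}{3171}} = \frac{1}{\frac{99071554}{3171}} = \frac{3171}{99071554}$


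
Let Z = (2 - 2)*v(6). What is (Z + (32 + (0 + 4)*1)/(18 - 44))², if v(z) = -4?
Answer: 324/169 ≈ 1.9172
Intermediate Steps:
Z = 0 (Z = (2 - 2)*(-4) = 0*(-4) = 0)
(Z + (32 + (0 + 4)*1)/(18 - 44))² = (0 + (32 + (0 + 4)*1)/(18 - 44))² = (0 + (32 + 4*1)/(-26))² = (0 + (32 + 4)*(-1/26))² = (0 + 36*(-1/26))² = (0 - 18/13)² = (-18/13)² = 324/169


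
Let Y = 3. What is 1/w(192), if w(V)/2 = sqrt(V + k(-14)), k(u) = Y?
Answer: sqrt(195)/390 ≈ 0.035806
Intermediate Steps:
k(u) = 3
w(V) = 2*sqrt(3 + V) (w(V) = 2*sqrt(V + 3) = 2*sqrt(3 + V))
1/w(192) = 1/(2*sqrt(3 + 192)) = 1/(2*sqrt(195)) = sqrt(195)/390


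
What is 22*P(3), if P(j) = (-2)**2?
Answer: 88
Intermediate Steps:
P(j) = 4
22*P(3) = 22*4 = 88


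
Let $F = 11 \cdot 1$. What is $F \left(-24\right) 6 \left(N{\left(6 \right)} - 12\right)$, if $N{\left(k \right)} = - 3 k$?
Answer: $47520$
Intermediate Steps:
$F = 11$
$F \left(-24\right) 6 \left(N{\left(6 \right)} - 12\right) = 11 \left(-24\right) 6 \left(\left(-3\right) 6 - 12\right) = - 264 \cdot 6 \left(-18 - 12\right) = - 264 \cdot 6 \left(-30\right) = \left(-264\right) \left(-180\right) = 47520$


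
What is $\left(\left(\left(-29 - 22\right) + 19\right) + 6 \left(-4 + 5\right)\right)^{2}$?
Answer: $676$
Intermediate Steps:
$\left(\left(\left(-29 - 22\right) + 19\right) + 6 \left(-4 + 5\right)\right)^{2} = \left(\left(-51 + 19\right) + 6 \cdot 1\right)^{2} = \left(-32 + 6\right)^{2} = \left(-26\right)^{2} = 676$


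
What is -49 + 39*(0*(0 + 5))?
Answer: -49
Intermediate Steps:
-49 + 39*(0*(0 + 5)) = -49 + 39*(0*5) = -49 + 39*0 = -49 + 0 = -49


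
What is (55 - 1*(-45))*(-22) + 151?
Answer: -2049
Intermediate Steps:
(55 - 1*(-45))*(-22) + 151 = (55 + 45)*(-22) + 151 = 100*(-22) + 151 = -2200 + 151 = -2049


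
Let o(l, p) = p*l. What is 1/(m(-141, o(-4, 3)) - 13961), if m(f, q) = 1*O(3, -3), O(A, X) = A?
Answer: -1/13958 ≈ -7.1644e-5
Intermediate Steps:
o(l, p) = l*p
m(f, q) = 3 (m(f, q) = 1*3 = 3)
1/(m(-141, o(-4, 3)) - 13961) = 1/(3 - 13961) = 1/(-13958) = -1/13958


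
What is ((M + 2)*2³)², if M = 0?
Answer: 256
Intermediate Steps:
((M + 2)*2³)² = ((0 + 2)*2³)² = (2*8)² = 16² = 256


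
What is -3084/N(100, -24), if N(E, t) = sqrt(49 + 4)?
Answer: -3084*sqrt(53)/53 ≈ -423.62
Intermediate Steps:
N(E, t) = sqrt(53)
-3084/N(100, -24) = -3084*sqrt(53)/53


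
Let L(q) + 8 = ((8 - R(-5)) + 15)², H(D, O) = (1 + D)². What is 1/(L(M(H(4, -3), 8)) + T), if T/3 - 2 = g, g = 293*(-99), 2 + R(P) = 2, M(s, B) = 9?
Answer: -1/86494 ≈ -1.1561e-5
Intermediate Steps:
R(P) = 0 (R(P) = -2 + 2 = 0)
L(q) = 521 (L(q) = -8 + ((8 - 1*0) + 15)² = -8 + ((8 + 0) + 15)² = -8 + (8 + 15)² = -8 + 23² = -8 + 529 = 521)
g = -29007
T = -87015 (T = 6 + 3*(-29007) = 6 - 87021 = -87015)
1/(L(M(H(4, -3), 8)) + T) = 1/(521 - 87015) = 1/(-86494) = -1/86494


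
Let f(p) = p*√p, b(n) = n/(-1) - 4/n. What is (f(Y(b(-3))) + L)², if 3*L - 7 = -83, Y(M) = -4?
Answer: 5200/9 + 1216*I/3 ≈ 577.78 + 405.33*I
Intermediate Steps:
b(n) = -n - 4/n (b(n) = n*(-1) - 4/n = -n - 4/n)
f(p) = p^(3/2)
L = -76/3 (L = 7/3 + (⅓)*(-83) = 7/3 - 83/3 = -76/3 ≈ -25.333)
(f(Y(b(-3))) + L)² = ((-4)^(3/2) - 76/3)² = (-8*I - 76/3)² = (-76/3 - 8*I)²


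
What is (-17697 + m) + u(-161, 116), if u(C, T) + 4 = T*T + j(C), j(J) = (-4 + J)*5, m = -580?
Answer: -5650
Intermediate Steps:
j(J) = -20 + 5*J
u(C, T) = -24 + T² + 5*C (u(C, T) = -4 + (T*T + (-20 + 5*C)) = -4 + (T² + (-20 + 5*C)) = -4 + (-20 + T² + 5*C) = -24 + T² + 5*C)
(-17697 + m) + u(-161, 116) = (-17697 - 580) + (-24 + 116² + 5*(-161)) = -18277 + (-24 + 13456 - 805) = -18277 + 12627 = -5650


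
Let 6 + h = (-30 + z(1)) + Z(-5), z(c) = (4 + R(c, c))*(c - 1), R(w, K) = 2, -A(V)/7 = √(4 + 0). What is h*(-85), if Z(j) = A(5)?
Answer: 4250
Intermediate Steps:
A(V) = -14 (A(V) = -7*√(4 + 0) = -7*√4 = -7*2 = -14)
Z(j) = -14
z(c) = -6 + 6*c (z(c) = (4 + 2)*(c - 1) = 6*(-1 + c) = -6 + 6*c)
h = -50 (h = -6 + ((-30 + (-6 + 6*1)) - 14) = -6 + ((-30 + (-6 + 6)) - 14) = -6 + ((-30 + 0) - 14) = -6 + (-30 - 14) = -6 - 44 = -50)
h*(-85) = -50*(-85) = 4250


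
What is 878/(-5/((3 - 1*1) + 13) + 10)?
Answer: 2634/29 ≈ 90.828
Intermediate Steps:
878/(-5/((3 - 1*1) + 13) + 10) = 878/(-5/((3 - 1) + 13) + 10) = 878/(-5/(2 + 13) + 10) = 878/(-5/15 + 10) = 878/((1/15)*(-5) + 10) = 878/(-⅓ + 10) = 878/(29/3) = 878*(3/29) = 2634/29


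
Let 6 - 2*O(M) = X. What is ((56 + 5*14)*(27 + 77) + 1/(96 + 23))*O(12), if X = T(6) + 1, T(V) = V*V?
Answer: -48340687/238 ≈ -2.0311e+5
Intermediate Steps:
T(V) = V²
X = 37 (X = 6² + 1 = 36 + 1 = 37)
O(M) = -31/2 (O(M) = 3 - ½*37 = 3 - 37/2 = -31/2)
((56 + 5*14)*(27 + 77) + 1/(96 + 23))*O(12) = ((56 + 5*14)*(27 + 77) + 1/(96 + 23))*(-31/2) = ((56 + 70)*104 + 1/119)*(-31/2) = (126*104 + 1/119)*(-31/2) = (13104 + 1/119)*(-31/2) = (1559377/119)*(-31/2) = -48340687/238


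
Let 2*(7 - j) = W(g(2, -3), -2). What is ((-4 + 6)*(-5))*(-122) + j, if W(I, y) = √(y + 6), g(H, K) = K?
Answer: 1226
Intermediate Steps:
W(I, y) = √(6 + y)
j = 6 (j = 7 - √(6 - 2)/2 = 7 - √4/2 = 7 - ½*2 = 7 - 1 = 6)
((-4 + 6)*(-5))*(-122) + j = ((-4 + 6)*(-5))*(-122) + 6 = (2*(-5))*(-122) + 6 = -10*(-122) + 6 = 1220 + 6 = 1226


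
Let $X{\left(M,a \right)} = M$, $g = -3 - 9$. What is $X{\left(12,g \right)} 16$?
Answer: $192$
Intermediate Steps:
$g = -12$ ($g = -3 - 9 = -12$)
$X{\left(12,g \right)} 16 = 12 \cdot 16 = 192$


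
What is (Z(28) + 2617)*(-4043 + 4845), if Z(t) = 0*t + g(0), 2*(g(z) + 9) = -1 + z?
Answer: 2091215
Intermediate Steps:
g(z) = -19/2 + z/2 (g(z) = -9 + (-1 + z)/2 = -9 + (-½ + z/2) = -19/2 + z/2)
Z(t) = -19/2 (Z(t) = 0*t + (-19/2 + (½)*0) = 0 + (-19/2 + 0) = 0 - 19/2 = -19/2)
(Z(28) + 2617)*(-4043 + 4845) = (-19/2 + 2617)*(-4043 + 4845) = (5215/2)*802 = 2091215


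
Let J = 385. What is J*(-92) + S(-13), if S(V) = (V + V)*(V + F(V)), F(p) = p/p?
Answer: -35108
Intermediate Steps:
F(p) = 1
S(V) = 2*V*(1 + V) (S(V) = (V + V)*(V + 1) = (2*V)*(1 + V) = 2*V*(1 + V))
J*(-92) + S(-13) = 385*(-92) + 2*(-13)*(1 - 13) = -35420 + 2*(-13)*(-12) = -35420 + 312 = -35108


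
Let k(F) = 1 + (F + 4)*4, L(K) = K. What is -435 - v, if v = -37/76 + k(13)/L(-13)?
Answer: -424055/988 ≈ -429.21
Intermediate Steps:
k(F) = 17 + 4*F (k(F) = 1 + (4 + F)*4 = 1 + (16 + 4*F) = 17 + 4*F)
v = -5725/988 (v = -37/76 + (17 + 4*13)/(-13) = -37*1/76 + (17 + 52)*(-1/13) = -37/76 + 69*(-1/13) = -37/76 - 69/13 = -5725/988 ≈ -5.7945)
-435 - v = -435 - 1*(-5725/988) = -435 + 5725/988 = -424055/988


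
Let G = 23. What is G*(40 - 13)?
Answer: 621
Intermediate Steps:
G*(40 - 13) = 23*(40 - 13) = 23*27 = 621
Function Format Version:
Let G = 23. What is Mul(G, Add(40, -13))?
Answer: 621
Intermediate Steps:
Mul(G, Add(40, -13)) = Mul(23, Add(40, -13)) = Mul(23, 27) = 621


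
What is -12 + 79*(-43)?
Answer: -3409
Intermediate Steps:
-12 + 79*(-43) = -12 - 3397 = -3409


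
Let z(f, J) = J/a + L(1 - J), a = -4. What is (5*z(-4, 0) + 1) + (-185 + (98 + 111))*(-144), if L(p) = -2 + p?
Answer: -3460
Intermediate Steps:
z(f, J) = -1 - 5*J/4 (z(f, J) = J/(-4) + (-2 + (1 - J)) = J*(-¼) + (-1 - J) = -J/4 + (-1 - J) = -1 - 5*J/4)
(5*z(-4, 0) + 1) + (-185 + (98 + 111))*(-144) = (5*(-1 - 5/4*0) + 1) + (-185 + (98 + 111))*(-144) = (5*(-1 + 0) + 1) + (-185 + 209)*(-144) = (5*(-1) + 1) + 24*(-144) = (-5 + 1) - 3456 = -4 - 3456 = -3460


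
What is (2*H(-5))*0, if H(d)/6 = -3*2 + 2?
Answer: 0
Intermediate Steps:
H(d) = -24 (H(d) = 6*(-3*2 + 2) = 6*(-6 + 2) = 6*(-4) = -24)
(2*H(-5))*0 = (2*(-24))*0 = -48*0 = 0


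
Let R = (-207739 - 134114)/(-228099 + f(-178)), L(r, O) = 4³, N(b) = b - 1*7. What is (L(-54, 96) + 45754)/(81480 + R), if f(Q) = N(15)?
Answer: 10450673438/18585196533 ≈ 0.56231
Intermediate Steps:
N(b) = -7 + b (N(b) = b - 7 = -7 + b)
f(Q) = 8 (f(Q) = -7 + 15 = 8)
L(r, O) = 64
R = 341853/228091 (R = (-207739 - 134114)/(-228099 + 8) = -341853/(-228091) = -341853*(-1/228091) = 341853/228091 ≈ 1.4988)
(L(-54, 96) + 45754)/(81480 + R) = (64 + 45754)/(81480 + 341853/228091) = 45818/(18585196533/228091) = 45818*(228091/18585196533) = 10450673438/18585196533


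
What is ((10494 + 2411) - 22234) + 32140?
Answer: 22811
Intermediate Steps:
((10494 + 2411) - 22234) + 32140 = (12905 - 22234) + 32140 = -9329 + 32140 = 22811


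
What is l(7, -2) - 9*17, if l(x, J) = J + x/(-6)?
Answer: -937/6 ≈ -156.17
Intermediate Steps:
l(x, J) = J - x/6 (l(x, J) = J + x*(-⅙) = J - x/6)
l(7, -2) - 9*17 = (-2 - ⅙*7) - 9*17 = (-2 - 7/6) - 153 = -19/6 - 153 = -937/6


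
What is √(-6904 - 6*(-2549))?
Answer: √8390 ≈ 91.597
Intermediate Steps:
√(-6904 - 6*(-2549)) = √(-6904 + 15294) = √8390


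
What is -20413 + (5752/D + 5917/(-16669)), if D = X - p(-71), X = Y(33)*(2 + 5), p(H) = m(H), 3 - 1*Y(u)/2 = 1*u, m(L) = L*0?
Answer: -35752342492/1750245 ≈ -20427.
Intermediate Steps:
m(L) = 0
Y(u) = 6 - 2*u
p(H) = 0
X = -420 (X = (6 - 2*33)*(2 + 5) = (6 - 66)*7 = -60*7 = -420)
D = -420 (D = -420 - 1*0 = -420 + 0 = -420)
-20413 + (5752/D + 5917/(-16669)) = -20413 + (5752/(-420) + 5917/(-16669)) = -20413 + (5752*(-1/420) + 5917*(-1/16669)) = -20413 + (-1438/105 - 5917/16669) = -20413 - 24591307/1750245 = -35752342492/1750245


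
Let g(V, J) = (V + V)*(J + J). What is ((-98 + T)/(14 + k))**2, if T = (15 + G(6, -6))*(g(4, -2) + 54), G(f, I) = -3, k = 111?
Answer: 27556/15625 ≈ 1.7636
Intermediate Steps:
g(V, J) = 4*J*V (g(V, J) = (2*V)*(2*J) = 4*J*V)
T = 264 (T = (15 - 3)*(4*(-2)*4 + 54) = 12*(-32 + 54) = 12*22 = 264)
((-98 + T)/(14 + k))**2 = ((-98 + 264)/(14 + 111))**2 = (166/125)**2 = 27556/15625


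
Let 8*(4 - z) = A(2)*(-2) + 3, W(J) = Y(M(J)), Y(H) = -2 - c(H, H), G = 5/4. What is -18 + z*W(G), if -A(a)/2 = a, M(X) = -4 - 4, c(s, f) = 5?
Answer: -291/8 ≈ -36.375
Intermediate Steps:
M(X) = -8
G = 5/4 (G = 5*(¼) = 5/4 ≈ 1.2500)
A(a) = -2*a
Y(H) = -7 (Y(H) = -2 - 1*5 = -2 - 5 = -7)
W(J) = -7
z = 21/8 (z = 4 - (-2*2*(-2) + 3)/8 = 4 - (-4*(-2) + 3)/8 = 4 - (8 + 3)/8 = 4 - ⅛*11 = 4 - 11/8 = 21/8 ≈ 2.6250)
-18 + z*W(G) = -18 + (21/8)*(-7) = -18 - 147/8 = -291/8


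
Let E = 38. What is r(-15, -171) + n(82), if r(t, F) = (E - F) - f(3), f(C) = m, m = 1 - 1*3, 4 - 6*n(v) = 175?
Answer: 365/2 ≈ 182.50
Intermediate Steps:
n(v) = -57/2 (n(v) = ⅔ - ⅙*175 = ⅔ - 175/6 = -57/2)
m = -2 (m = 1 - 3 = -2)
f(C) = -2
r(t, F) = 40 - F (r(t, F) = (38 - F) - 1*(-2) = (38 - F) + 2 = 40 - F)
r(-15, -171) + n(82) = (40 - 1*(-171)) - 57/2 = (40 + 171) - 57/2 = 211 - 57/2 = 365/2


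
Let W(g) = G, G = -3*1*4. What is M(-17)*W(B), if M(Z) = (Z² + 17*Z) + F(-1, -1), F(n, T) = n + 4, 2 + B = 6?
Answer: -36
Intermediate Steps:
B = 4 (B = -2 + 6 = 4)
G = -12 (G = -3*4 = -12)
W(g) = -12
F(n, T) = 4 + n
M(Z) = 3 + Z² + 17*Z (M(Z) = (Z² + 17*Z) + (4 - 1) = (Z² + 17*Z) + 3 = 3 + Z² + 17*Z)
M(-17)*W(B) = (3 + (-17)² + 17*(-17))*(-12) = (3 + 289 - 289)*(-12) = 3*(-12) = -36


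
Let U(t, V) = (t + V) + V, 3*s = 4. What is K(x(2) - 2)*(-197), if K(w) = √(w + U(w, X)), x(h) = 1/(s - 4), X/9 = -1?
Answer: -197*I*√91/2 ≈ -939.63*I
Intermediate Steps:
X = -9 (X = 9*(-1) = -9)
s = 4/3 (s = (⅓)*4 = 4/3 ≈ 1.3333)
x(h) = -3/8 (x(h) = 1/(4/3 - 4) = 1/(-8/3) = -3/8)
U(t, V) = t + 2*V (U(t, V) = (V + t) + V = t + 2*V)
K(w) = √(-18 + 2*w) (K(w) = √(w + (w + 2*(-9))) = √(w + (w - 18)) = √(w + (-18 + w)) = √(-18 + 2*w))
K(x(2) - 2)*(-197) = √(-18 + 2*(-3/8 - 2))*(-197) = √(-18 + 2*(-19/8))*(-197) = √(-18 - 19/4)*(-197) = √(-91/4)*(-197) = (I*√91/2)*(-197) = -197*I*√91/2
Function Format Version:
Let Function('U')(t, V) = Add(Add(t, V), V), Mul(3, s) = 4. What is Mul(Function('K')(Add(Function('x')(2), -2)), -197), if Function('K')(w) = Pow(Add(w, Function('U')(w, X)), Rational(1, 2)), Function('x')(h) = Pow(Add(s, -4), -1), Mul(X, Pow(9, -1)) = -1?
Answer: Mul(Rational(-197, 2), I, Pow(91, Rational(1, 2))) ≈ Mul(-939.63, I)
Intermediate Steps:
X = -9 (X = Mul(9, -1) = -9)
s = Rational(4, 3) (s = Mul(Rational(1, 3), 4) = Rational(4, 3) ≈ 1.3333)
Function('x')(h) = Rational(-3, 8) (Function('x')(h) = Pow(Add(Rational(4, 3), -4), -1) = Pow(Rational(-8, 3), -1) = Rational(-3, 8))
Function('U')(t, V) = Add(t, Mul(2, V)) (Function('U')(t, V) = Add(Add(V, t), V) = Add(t, Mul(2, V)))
Function('K')(w) = Pow(Add(-18, Mul(2, w)), Rational(1, 2)) (Function('K')(w) = Pow(Add(w, Add(w, Mul(2, -9))), Rational(1, 2)) = Pow(Add(w, Add(w, -18)), Rational(1, 2)) = Pow(Add(w, Add(-18, w)), Rational(1, 2)) = Pow(Add(-18, Mul(2, w)), Rational(1, 2)))
Mul(Function('K')(Add(Function('x')(2), -2)), -197) = Mul(Pow(Add(-18, Mul(2, Add(Rational(-3, 8), -2))), Rational(1, 2)), -197) = Mul(Pow(Add(-18, Mul(2, Rational(-19, 8))), Rational(1, 2)), -197) = Mul(Pow(Add(-18, Rational(-19, 4)), Rational(1, 2)), -197) = Mul(Pow(Rational(-91, 4), Rational(1, 2)), -197) = Mul(Mul(Rational(1, 2), I, Pow(91, Rational(1, 2))), -197) = Mul(Rational(-197, 2), I, Pow(91, Rational(1, 2)))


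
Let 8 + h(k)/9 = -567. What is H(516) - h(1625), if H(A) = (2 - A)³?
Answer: -135791569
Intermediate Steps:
h(k) = -5175 (h(k) = -72 + 9*(-567) = -72 - 5103 = -5175)
H(516) - h(1625) = -(-2 + 516)³ - 1*(-5175) = -1*514³ + 5175 = -1*135796744 + 5175 = -135796744 + 5175 = -135791569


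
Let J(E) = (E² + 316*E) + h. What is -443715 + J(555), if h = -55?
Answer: 39635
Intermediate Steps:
J(E) = -55 + E² + 316*E (J(E) = (E² + 316*E) - 55 = -55 + E² + 316*E)
-443715 + J(555) = -443715 + (-55 + 555² + 316*555) = -443715 + (-55 + 308025 + 175380) = -443715 + 483350 = 39635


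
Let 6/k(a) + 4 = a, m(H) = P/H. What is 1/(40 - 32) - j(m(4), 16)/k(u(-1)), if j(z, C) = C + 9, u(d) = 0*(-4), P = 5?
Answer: 403/24 ≈ 16.792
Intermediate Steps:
m(H) = 5/H
u(d) = 0
k(a) = 6/(-4 + a)
j(z, C) = 9 + C
1/(40 - 32) - j(m(4), 16)/k(u(-1)) = 1/(40 - 32) - (9 + 16)/(6/(-4 + 0)) = 1/8 - 25/(6/(-4)) = ⅛ - 25/(6*(-¼)) = ⅛ - 25/(-3/2) = ⅛ - 25*(-2)/3 = ⅛ - 1*(-50/3) = ⅛ + 50/3 = 403/24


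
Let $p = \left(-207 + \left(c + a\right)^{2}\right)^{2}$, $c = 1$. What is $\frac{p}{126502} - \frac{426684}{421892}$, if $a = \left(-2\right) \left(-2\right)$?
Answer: $- \frac{5000203595}{6671272723} \approx -0.74951$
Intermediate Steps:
$a = 4$
$p = 33124$ ($p = \left(-207 + \left(1 + 4\right)^{2}\right)^{2} = \left(-207 + 5^{2}\right)^{2} = \left(-207 + 25\right)^{2} = \left(-182\right)^{2} = 33124$)
$\frac{p}{126502} - \frac{426684}{421892} = \frac{33124}{126502} - \frac{426684}{421892} = 33124 \cdot \frac{1}{126502} - \frac{106671}{105473} = \frac{16562}{63251} - \frac{106671}{105473} = - \frac{5000203595}{6671272723}$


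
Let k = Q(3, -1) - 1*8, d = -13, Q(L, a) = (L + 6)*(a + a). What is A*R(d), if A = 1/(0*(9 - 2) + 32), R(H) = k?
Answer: -13/16 ≈ -0.81250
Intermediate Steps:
Q(L, a) = 2*a*(6 + L) (Q(L, a) = (6 + L)*(2*a) = 2*a*(6 + L))
k = -26 (k = 2*(-1)*(6 + 3) - 1*8 = 2*(-1)*9 - 8 = -18 - 8 = -26)
R(H) = -26
A = 1/32 (A = 1/(0*7 + 32) = 1/(0 + 32) = 1/32 ≈ 0.031250)
A*R(d) = (1/32)*(-26) = -13/16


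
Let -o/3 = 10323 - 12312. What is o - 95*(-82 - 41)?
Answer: 17652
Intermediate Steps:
o = 5967 (o = -3*(10323 - 12312) = -3*(-1989) = 5967)
o - 95*(-82 - 41) = 5967 - 95*(-82 - 41) = 5967 - 95*(-123) = 5967 - 1*(-11685) = 5967 + 11685 = 17652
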